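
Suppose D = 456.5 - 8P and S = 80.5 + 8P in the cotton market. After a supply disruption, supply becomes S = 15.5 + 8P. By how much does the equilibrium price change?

ΔP = 4.0625

Original equilibrium: P* = 23.5, Q* = 268.5.
New equilibrium: 456.5 - 8P = 15.5 + 8P, so 441 = 16P and P' = 27.5625; Q' = 456.5 − 8(27.5625) = 236.
Change in price: 27.5625 − 23.5 = 4.0625.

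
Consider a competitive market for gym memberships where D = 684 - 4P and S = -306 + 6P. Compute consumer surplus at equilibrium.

Consumer surplus = 10368

Equilibrium: 684 - 4P = -306 + 6P gives P* = 99, Q* = 288.
Demand choke price (D = 0): P = 171.
CS = ½(171 − 99)(288) = 10368.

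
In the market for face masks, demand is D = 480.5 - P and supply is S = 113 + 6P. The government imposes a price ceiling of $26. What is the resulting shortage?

Shortage = 185.5

Equilibrium price would be P* = 52.5, so the ceiling at 26 binds.
At P = 26: D = 480.5 − 1(26) = 454.5, S = 113 + 6(26) = 269.
Shortage = 454.5 − 269 = 185.5.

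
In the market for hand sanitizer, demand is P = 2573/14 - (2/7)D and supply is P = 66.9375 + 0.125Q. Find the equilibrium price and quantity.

P* = 102.5, Q* = 284.5

Set the two price expressions equal: 2573/14 - (2/7)Q = 66.9375 + 0.125Q.
13087/112 = (23/56)Q, so Q* = 284.5.
P* = 2573/14 − (2/7)(284.5) = 102.5.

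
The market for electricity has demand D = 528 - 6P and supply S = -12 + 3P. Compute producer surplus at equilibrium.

Equilibrium: 528 - 6P = -12 + 3P gives P* = 60, Q* = 168.
Supply starts at P = 4 (where S = 0).
PS = ½(60 − 4)(168) = 4704.

Producer surplus = 4704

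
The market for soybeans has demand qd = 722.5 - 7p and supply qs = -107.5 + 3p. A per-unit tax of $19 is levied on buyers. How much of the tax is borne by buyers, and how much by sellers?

Pre-tax equilibrium: p* = 83, q* = 141.5.
Tax on buyers shifts demand to qd = 722.5 − 7(p + 19) = 589.5 - 7p.
589.5 - 7p = -107.5 + 3p gives seller price ps = 69.7; buyers pay pb = 69.7 + 19 = 88.7.
New quantity: q = 722.5 − 7(88.7) = 101.6.
Buyer burden = 88.7 − 83 = 5.7; seller burden = 83 − 69.7 = 13.3.

Buyers bear $5.7, sellers bear $13.3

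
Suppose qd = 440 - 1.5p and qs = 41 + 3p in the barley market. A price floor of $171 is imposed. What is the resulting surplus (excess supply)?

Equilibrium price would be p* = 266/3, so the floor at 171 binds.
At p = 171: qd = 183.5, qs = 554.
Surplus = 554 − 183.5 = 370.5.

Surplus = 370.5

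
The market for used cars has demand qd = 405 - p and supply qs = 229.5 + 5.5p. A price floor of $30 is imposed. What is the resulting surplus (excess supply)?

Equilibrium price would be p* = 27, so the floor at 30 binds.
At p = 30: qd = 375, qs = 394.5.
Surplus = 394.5 − 375 = 19.5.

Surplus = 19.5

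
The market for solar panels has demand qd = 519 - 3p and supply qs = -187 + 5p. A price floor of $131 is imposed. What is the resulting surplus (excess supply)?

Equilibrium price would be p* = 88.25, so the floor at 131 binds.
At p = 131: qd = 126, qs = 468.
Surplus = 468 − 126 = 342.

Surplus = 342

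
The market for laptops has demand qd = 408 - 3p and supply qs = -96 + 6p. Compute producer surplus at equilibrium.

Equilibrium: 408 - 3p = -96 + 6p gives p* = 56, q* = 240.
Supply starts at p = 16 (where qs = 0).
PS = ½(56 − 16)(240) = 4800.

Producer surplus = 4800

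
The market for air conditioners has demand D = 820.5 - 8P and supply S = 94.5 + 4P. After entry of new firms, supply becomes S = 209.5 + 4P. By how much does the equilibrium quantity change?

Original equilibrium: P* = 60.5, Q* = 336.5.
New equilibrium: 820.5 - 8P = 209.5 + 4P, so 611 = 12P and P' = 611/12; Q' = 820.5 − 8(611/12) = 2479/6.
Change in quantity: 2479/6 − 336.5 = 230/3.

ΔQ = 230/3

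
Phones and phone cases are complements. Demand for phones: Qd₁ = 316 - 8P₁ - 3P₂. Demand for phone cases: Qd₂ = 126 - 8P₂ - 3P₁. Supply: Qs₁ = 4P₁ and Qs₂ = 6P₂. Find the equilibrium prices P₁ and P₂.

P₁ = 4046/159, P₂ = 188/53

Market 1: 316 - 8P₁ - 3P₂ = 4P₁ → 12P₁ + 3P₂ = 316.
Market 2: 14P₂ + 3P₁ = 126.
Eliminating P₂: 14×(1) − 3×(2) gives 159P₁ = 4046, so P₁ = 4046/159.
Back-substitute into (2): P₂ = (126 − 3×4046/159) / 14 = 188/53.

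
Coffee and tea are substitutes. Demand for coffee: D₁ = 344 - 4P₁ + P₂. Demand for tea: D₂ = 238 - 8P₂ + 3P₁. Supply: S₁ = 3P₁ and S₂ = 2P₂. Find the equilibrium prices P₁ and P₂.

P₁ = 3678/67, P₂ = 2698/67

Market 1: 344 - 4P₁ + P₂ = 3P₁ → 7P₁ - P₂ = 344.
Market 2: 10P₂ - 3P₁ = 238.
Eliminating P₂: 10×(1) + 1×(2) gives 67P₁ = 3678, so P₁ = 3678/67.
Back-substitute into (2): P₂ = (238 + 3×3678/67) / 10 = 2698/67.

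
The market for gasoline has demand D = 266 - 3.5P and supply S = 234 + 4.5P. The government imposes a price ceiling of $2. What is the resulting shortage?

Shortage = 16

Equilibrium price would be P* = 4, so the ceiling at 2 binds.
At P = 2: D = 266 − 3.5(2) = 259, S = 234 + 4.5(2) = 243.
Shortage = 259 − 243 = 16.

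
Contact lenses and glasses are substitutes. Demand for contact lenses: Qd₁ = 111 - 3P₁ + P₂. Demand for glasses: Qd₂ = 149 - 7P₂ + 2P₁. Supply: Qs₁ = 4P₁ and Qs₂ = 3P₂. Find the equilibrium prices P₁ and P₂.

Market 1: 111 - 3P₁ + P₂ = 4P₁ → 7P₁ - P₂ = 111.
Market 2: 10P₂ - 2P₁ = 149.
Eliminating P₂: 10×(1) + 1×(2) gives 68P₁ = 1259, so P₁ = 1259/68.
Back-substitute into (2): P₂ = (149 + 2×1259/68) / 10 = 1265/68.

P₁ = 1259/68, P₂ = 1265/68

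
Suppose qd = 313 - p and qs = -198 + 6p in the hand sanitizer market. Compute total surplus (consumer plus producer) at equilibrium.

Total surplus = 33600

Equilibrium: 313 - p = -198 + 6p gives p* = 73, q* = 240.
Demand choke price: p = 313; supply starts at p = 33.
CS = ½(313 − 73)(240) = 28800; PS = ½(73 − 33)(240) = 4800.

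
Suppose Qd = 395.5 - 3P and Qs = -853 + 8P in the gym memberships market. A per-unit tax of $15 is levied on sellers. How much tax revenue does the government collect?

Pre-tax equilibrium: P* = 113.5, Q* = 55.
Tax on sellers shifts supply to Qs = -853 + 8(P − 15) = -973 + 8P.
395.5 - 3P = -973 + 8P gives buyer price Pb = 2737/22; sellers receive Ps = 2737/22 − 15 = 2407/22.
New quantity: Q = 395.5 − 3(2737/22) = 245/11.
Revenue = 15 × 245/11 = 3675/11.

Tax revenue = 3675/11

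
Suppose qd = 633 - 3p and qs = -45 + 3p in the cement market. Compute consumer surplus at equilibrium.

Consumer surplus = 14406

Equilibrium: 633 - 3p = -45 + 3p gives p* = 113, q* = 294.
Demand choke price (qd = 0): p = 211.
CS = ½(211 − 113)(294) = 14406.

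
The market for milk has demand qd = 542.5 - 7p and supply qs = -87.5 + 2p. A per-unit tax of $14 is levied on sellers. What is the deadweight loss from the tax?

Pre-tax equilibrium: p* = 70, q* = 52.5.
Tax on sellers shifts supply to qs = -87.5 + 2(p − 14) = -115.5 + 2p.
542.5 - 7p = -115.5 + 2p gives buyer price pb = 658/9; sellers receive ps = 658/9 − 14 = 532/9.
New quantity: q = 542.5 − 7(658/9) = 553/18.
DWL = ½ × 14 × (52.5 − 553/18) = 1372/9.

Deadweight loss = 1372/9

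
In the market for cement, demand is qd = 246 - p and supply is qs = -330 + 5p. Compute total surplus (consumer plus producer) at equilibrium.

Total surplus = 13500

Equilibrium: 246 - p = -330 + 5p gives p* = 96, q* = 150.
Demand choke price: p = 246; supply starts at p = 66.
CS = ½(246 − 96)(150) = 11250; PS = ½(96 − 66)(150) = 2250.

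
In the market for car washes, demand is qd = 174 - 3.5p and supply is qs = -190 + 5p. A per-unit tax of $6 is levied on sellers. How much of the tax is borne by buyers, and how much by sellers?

Buyers bear 60/17, sellers bear 42/17

Pre-tax equilibrium: p* = 728/17, q* = 410/17.
Tax on sellers shifts supply to qs = -190 + 5(p − 6) = -220 + 5p.
174 - 3.5p = -220 + 5p gives buyer price pb = 788/17; sellers receive ps = 788/17 − 6 = 686/17.
New quantity: q = 174 − 3.5(788/17) = 200/17.
Buyer burden = 788/17 − 728/17 = 60/17; seller burden = 728/17 − 686/17 = 42/17.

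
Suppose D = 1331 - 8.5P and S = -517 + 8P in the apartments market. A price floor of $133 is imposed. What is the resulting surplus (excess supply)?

Equilibrium price would be P* = 112, so the floor at 133 binds.
At P = 133: D = 200.5, S = 547.
Surplus = 547 − 200.5 = 346.5.

Surplus = 346.5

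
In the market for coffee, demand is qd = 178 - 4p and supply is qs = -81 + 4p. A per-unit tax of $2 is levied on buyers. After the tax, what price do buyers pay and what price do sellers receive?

Pre-tax equilibrium: p* = 32.375, q* = 48.5.
Tax on buyers shifts demand to qd = 178 − 4(p + 2) = 170 - 4p.
170 - 4p = -81 + 4p gives seller price ps = 31.375; buyers pay pb = 31.375 + 2 = 33.375.
New quantity: q = 178 − 4(33.375) = 44.5.

Buyers pay $33.375, sellers receive $31.375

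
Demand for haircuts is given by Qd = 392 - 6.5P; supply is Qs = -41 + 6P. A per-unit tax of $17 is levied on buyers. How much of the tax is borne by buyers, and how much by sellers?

Buyers bear $8.16, sellers bear $8.84

Pre-tax equilibrium: P* = 34.64, Q* = 166.84.
Tax on buyers shifts demand to Qd = 392 − 6.5(P + 17) = 281.5 - 6.5P.
281.5 - 6.5P = -41 + 6P gives seller price Ps = 25.8; buyers pay Pb = 25.8 + 17 = 42.8.
New quantity: Q = 392 − 6.5(42.8) = 113.8.
Buyer burden = 42.8 − 34.64 = 8.16; seller burden = 34.64 − 25.8 = 8.84.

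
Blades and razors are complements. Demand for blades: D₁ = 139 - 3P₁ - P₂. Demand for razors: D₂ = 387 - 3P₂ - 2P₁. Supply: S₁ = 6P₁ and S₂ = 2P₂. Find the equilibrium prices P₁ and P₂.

Market 1: 139 - 3P₁ - P₂ = 6P₁ → 9P₁ + P₂ = 139.
Market 2: 5P₂ + 2P₁ = 387.
Eliminating P₂: 5×(1) − 1×(2) gives 43P₁ = 308, so P₁ = 308/43.
Back-substitute into (2): P₂ = (387 − 2×308/43) / 5 = 3205/43.

P₁ = 308/43, P₂ = 3205/43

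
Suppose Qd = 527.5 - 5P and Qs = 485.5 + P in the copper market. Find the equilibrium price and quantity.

P* = 7, Q* = 492.5

Set Qd = Qs: 527.5 - 5P = 485.5 + P.
42 = 6P, so P* = 7.
Q* = 527.5 − 5(7) = 492.5.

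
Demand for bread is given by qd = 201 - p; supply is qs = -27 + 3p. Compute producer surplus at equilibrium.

Equilibrium: 201 - p = -27 + 3p gives p* = 57, q* = 144.
Supply starts at p = 9 (where qs = 0).
PS = ½(57 − 9)(144) = 3456.

Producer surplus = 3456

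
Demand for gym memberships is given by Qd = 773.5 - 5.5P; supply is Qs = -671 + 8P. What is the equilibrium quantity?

Set Qd = Qs: 773.5 - 5.5P = -671 + 8P.
1444.5 = 13.5P, so P* = 107.
Q* = 773.5 − 5.5(107) = 185.

Q* = 185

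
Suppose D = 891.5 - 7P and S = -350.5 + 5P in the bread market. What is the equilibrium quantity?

Set D = S: 891.5 - 7P = -350.5 + 5P.
1242 = 12P, so P* = 103.5.
Q* = 891.5 − 7(103.5) = 167.

Q* = 167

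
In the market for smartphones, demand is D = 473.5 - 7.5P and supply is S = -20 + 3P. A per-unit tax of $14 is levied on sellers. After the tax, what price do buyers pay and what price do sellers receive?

Buyers pay $51, sellers receive $37

Pre-tax equilibrium: P* = 47, Q* = 121.
Tax on sellers shifts supply to S = -20 + 3(P − 14) = -62 + 3P.
473.5 - 7.5P = -62 + 3P gives buyer price Pb = 51; sellers receive Ps = 51 − 14 = 37.
New quantity: Q = 473.5 − 7.5(51) = 91.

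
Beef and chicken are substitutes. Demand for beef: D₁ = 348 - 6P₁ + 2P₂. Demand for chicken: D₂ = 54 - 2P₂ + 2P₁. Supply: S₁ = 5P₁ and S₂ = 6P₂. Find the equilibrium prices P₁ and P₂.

P₁ = 241/7, P₂ = 215/14

Market 1: 348 - 6P₁ + 2P₂ = 5P₁ → 11P₁ - 2P₂ = 348.
Market 2: 8P₂ - 2P₁ = 54.
Eliminating P₂: 8×(1) + 2×(2) gives 84P₁ = 2892, so P₁ = 241/7.
Back-substitute into (2): P₂ = (54 + 2×241/7) / 8 = 215/14.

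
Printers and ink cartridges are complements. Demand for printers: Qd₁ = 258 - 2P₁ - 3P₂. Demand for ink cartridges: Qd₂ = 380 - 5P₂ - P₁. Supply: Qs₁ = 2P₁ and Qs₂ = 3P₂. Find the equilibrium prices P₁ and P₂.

P₁ = 924/29, P₂ = 1262/29

Market 1: 258 - 2P₁ - 3P₂ = 2P₁ → 4P₁ + 3P₂ = 258.
Market 2: 8P₂ + P₁ = 380.
Eliminating P₂: 8×(1) − 3×(2) gives 29P₁ = 924, so P₁ = 924/29.
Back-substitute into (2): P₂ = (380 − 1×924/29) / 8 = 1262/29.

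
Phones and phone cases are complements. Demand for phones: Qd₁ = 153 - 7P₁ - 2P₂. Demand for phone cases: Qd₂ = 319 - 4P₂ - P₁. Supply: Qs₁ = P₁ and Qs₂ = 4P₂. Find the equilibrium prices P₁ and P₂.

Market 1: 153 - 7P₁ - 2P₂ = P₁ → 8P₁ + 2P₂ = 153.
Market 2: 8P₂ + P₁ = 319.
Eliminating P₂: 8×(1) − 2×(2) gives 62P₁ = 586, so P₁ = 293/31.
Back-substitute into (2): P₂ = (319 − 1×293/31) / 8 = 2399/62.

P₁ = 293/31, P₂ = 2399/62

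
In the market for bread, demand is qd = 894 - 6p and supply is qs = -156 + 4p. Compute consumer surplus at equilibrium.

Consumer surplus = 5808

Equilibrium: 894 - 6p = -156 + 4p gives p* = 105, q* = 264.
Demand choke price (qd = 0): p = 149.
CS = ½(149 − 105)(264) = 5808.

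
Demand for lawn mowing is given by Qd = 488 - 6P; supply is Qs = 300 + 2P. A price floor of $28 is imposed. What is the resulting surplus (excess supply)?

Surplus = 36

Equilibrium price would be P* = 23.5, so the floor at 28 binds.
At P = 28: Qd = 320, Qs = 356.
Surplus = 356 − 320 = 36.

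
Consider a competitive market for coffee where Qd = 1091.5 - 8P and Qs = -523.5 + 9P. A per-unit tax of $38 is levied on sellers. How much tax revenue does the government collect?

Tax revenue = 110181/17

Pre-tax equilibrium: P* = 95, Q* = 331.5.
Tax on sellers shifts supply to Qs = -523.5 + 9(P − 38) = -865.5 + 9P.
1091.5 - 8P = -865.5 + 9P gives buyer price Pb = 1957/17; sellers receive Ps = 1957/17 − 38 = 1311/17.
New quantity: Q = 1091.5 − 8(1957/17) = 5799/34.
Revenue = 38 × 5799/34 = 110181/17.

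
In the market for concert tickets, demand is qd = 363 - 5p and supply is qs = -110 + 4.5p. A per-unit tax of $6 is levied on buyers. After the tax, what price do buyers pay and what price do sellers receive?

Buyers pay 1000/19, sellers receive 886/19

Pre-tax equilibrium: p* = 946/19, q* = 2167/19.
Tax on buyers shifts demand to qd = 363 − 5(p + 6) = 333 - 5p.
333 - 5p = -110 + 4.5p gives seller price ps = 886/19; buyers pay pb = 886/19 + 6 = 1000/19.
New quantity: q = 363 − 5(1000/19) = 1897/19.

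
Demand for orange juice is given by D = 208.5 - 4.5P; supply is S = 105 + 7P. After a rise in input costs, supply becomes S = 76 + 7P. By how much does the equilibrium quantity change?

ΔQ = -261/23

Original equilibrium: P* = 9, Q* = 168.
New equilibrium: 208.5 - 4.5P = 76 + 7P, so 132.5 = 11.5P and P' = 265/23; Q' = 208.5 − 4.5(265/23) = 3603/23.
Change in quantity: 3603/23 − 168 = -261/23.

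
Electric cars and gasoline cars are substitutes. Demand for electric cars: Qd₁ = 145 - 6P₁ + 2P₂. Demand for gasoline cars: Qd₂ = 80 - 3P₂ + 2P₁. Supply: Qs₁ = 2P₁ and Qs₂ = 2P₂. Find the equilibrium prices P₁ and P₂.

Market 1: 145 - 6P₁ + 2P₂ = 2P₁ → 8P₁ - 2P₂ = 145.
Market 2: 5P₂ - 2P₁ = 80.
Eliminating P₂: 5×(1) + 2×(2) gives 36P₁ = 885, so P₁ = 295/12.
Back-substitute into (2): P₂ = (80 + 2×295/12) / 5 = 155/6.

P₁ = 295/12, P₂ = 155/6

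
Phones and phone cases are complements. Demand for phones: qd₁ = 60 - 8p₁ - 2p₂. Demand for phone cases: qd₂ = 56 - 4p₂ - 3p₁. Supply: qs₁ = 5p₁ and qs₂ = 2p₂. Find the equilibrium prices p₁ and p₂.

p₁ = 31/9, p₂ = 137/18

Market 1: 60 - 8p₁ - 2p₂ = 5p₁ → 13p₁ + 2p₂ = 60.
Market 2: 6p₂ + 3p₁ = 56.
Eliminating p₂: 6×(1) − 2×(2) gives 72p₁ = 248, so p₁ = 31/9.
Back-substitute into (2): p₂ = (56 − 3×31/9) / 6 = 137/18.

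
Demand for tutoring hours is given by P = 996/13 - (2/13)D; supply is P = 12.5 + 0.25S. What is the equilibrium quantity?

Set the two price expressions equal: 996/13 - (2/13)Q = 12.5 + 0.25Q.
1667/26 = (21/52)Q, so Q* = 3334/21.
P* = 996/13 − (2/13)(3334/21) = 1096/21.

Q* = 3334/21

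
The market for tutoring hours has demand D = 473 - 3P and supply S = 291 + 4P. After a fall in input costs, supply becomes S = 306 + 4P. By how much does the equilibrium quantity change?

ΔQ = 45/7

Original equilibrium: P* = 26, Q* = 395.
New equilibrium: 473 - 3P = 306 + 4P, so 167 = 7P and P' = 167/7; Q' = 473 − 3(167/7) = 2810/7.
Change in quantity: 2810/7 − 395 = 45/7.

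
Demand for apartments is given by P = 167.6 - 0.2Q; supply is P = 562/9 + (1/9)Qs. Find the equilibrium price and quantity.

P* = 100, Q* = 338

Set the two price expressions equal: 167.6 - 0.2Q = 562/9 + (1/9)Q.
4732/45 = (14/45)Q, so Q* = 338.
P* = 167.6 − (0.2)(338) = 100.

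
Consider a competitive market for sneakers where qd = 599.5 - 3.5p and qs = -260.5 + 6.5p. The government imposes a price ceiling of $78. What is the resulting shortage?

Shortage = 80

Equilibrium price would be p* = 86, so the ceiling at 78 binds.
At p = 78: qd = 599.5 − 3.5(78) = 326.5, qs = -260.5 + 6.5(78) = 246.5.
Shortage = 326.5 − 246.5 = 80.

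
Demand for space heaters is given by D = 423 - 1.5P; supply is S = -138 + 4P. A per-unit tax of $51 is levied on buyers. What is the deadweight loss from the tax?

Deadweight loss = 15606/11

Pre-tax equilibrium: P* = 102, Q* = 270.
Tax on buyers shifts demand to D = 423 − 1.5(P + 51) = 346.5 - 1.5P.
346.5 - 1.5P = -138 + 4P gives seller price Ps = 969/11; buyers pay Pb = 969/11 + 51 = 1530/11.
New quantity: Q = 423 − 1.5(1530/11) = 2358/11.
DWL = ½ × 51 × (270 − 2358/11) = 15606/11.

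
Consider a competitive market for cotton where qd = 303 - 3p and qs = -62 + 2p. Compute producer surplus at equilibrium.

Producer surplus = 1764

Equilibrium: 303 - 3p = -62 + 2p gives p* = 73, q* = 84.
Supply starts at p = 31 (where qs = 0).
PS = ½(73 − 31)(84) = 1764.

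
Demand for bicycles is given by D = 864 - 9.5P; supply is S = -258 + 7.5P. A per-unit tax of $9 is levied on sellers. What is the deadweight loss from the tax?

Deadweight loss = 23085/136

Pre-tax equilibrium: P* = 66, Q* = 237.
Tax on sellers shifts supply to S = -258 + 7.5(P − 9) = -325.5 + 7.5P.
864 - 9.5P = -325.5 + 7.5P gives buyer price Pb = 2379/34; sellers receive Ps = 2379/34 − 9 = 2073/34.
New quantity: Q = 864 − 9.5(2379/34) = 13551/68.
DWL = ½ × 9 × (237 − 13551/68) = 23085/136.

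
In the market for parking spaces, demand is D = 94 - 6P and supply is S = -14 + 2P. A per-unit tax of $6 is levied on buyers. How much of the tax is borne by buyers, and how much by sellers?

Pre-tax equilibrium: P* = 13.5, Q* = 13.
Tax on buyers shifts demand to D = 94 − 6(P + 6) = 58 - 6P.
58 - 6P = -14 + 2P gives seller price Ps = 9; buyers pay Pb = 9 + 6 = 15.
New quantity: Q = 94 − 6(15) = 4.
Buyer burden = 15 − 13.5 = 1.5; seller burden = 13.5 − 9 = 4.5.

Buyers bear $1.5, sellers bear $4.5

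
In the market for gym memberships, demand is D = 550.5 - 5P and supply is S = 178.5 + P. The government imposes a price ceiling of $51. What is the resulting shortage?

Shortage = 66

Equilibrium price would be P* = 62, so the ceiling at 51 binds.
At P = 51: D = 550.5 − 5(51) = 295.5, S = 178.5 + 1(51) = 229.5.
Shortage = 295.5 − 229.5 = 66.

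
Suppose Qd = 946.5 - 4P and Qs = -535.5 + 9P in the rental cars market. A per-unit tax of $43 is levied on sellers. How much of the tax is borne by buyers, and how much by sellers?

Pre-tax equilibrium: P* = 114, Q* = 490.5.
Tax on sellers shifts supply to Qs = -535.5 + 9(P − 43) = -922.5 + 9P.
946.5 - 4P = -922.5 + 9P gives buyer price Pb = 1869/13; sellers receive Ps = 1869/13 − 43 = 1310/13.
New quantity: Q = 946.5 − 4(1869/13) = 9657/26.
Buyer burden = 1869/13 − 114 = 387/13; seller burden = 114 − 1310/13 = 172/13.

Buyers bear 387/13, sellers bear 172/13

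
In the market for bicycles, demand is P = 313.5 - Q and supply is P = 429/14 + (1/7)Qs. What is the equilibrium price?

P* = 66

Set the two price expressions equal: 313.5 - Q = 429/14 + (1/7)Q.
1980/7 = (8/7)Q, so Q* = 247.5.
P* = 313.5 − (1)(247.5) = 66.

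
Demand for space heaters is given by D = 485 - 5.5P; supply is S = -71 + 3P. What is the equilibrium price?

P* = 1112/17

Set D = S: 485 - 5.5P = -71 + 3P.
556 = 8.5P, so P* = 1112/17.
Q* = 485 − 5.5(1112/17) = 2129/17.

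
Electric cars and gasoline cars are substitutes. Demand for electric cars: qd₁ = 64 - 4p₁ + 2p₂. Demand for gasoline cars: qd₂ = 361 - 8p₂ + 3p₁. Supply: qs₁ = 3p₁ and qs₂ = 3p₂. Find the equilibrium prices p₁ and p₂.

p₁ = 1426/71, p₂ = 2719/71

Market 1: 64 - 4p₁ + 2p₂ = 3p₁ → 7p₁ - 2p₂ = 64.
Market 2: 11p₂ - 3p₁ = 361.
Eliminating p₂: 11×(1) + 2×(2) gives 71p₁ = 1426, so p₁ = 1426/71.
Back-substitute into (2): p₂ = (361 + 3×1426/71) / 11 = 2719/71.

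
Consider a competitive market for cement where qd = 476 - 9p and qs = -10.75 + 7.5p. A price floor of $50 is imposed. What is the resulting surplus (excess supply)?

Equilibrium price would be p* = 29.5, so the floor at 50 binds.
At p = 50: qd = 26, qs = 364.25.
Surplus = 364.25 − 26 = 338.25.

Surplus = 338.25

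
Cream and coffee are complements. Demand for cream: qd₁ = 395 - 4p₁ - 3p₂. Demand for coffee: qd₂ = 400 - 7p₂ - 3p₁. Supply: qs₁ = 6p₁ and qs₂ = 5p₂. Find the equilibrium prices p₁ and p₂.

Market 1: 395 - 4p₁ - 3p₂ = 6p₁ → 10p₁ + 3p₂ = 395.
Market 2: 12p₂ + 3p₁ = 400.
Eliminating p₂: 12×(1) − 3×(2) gives 111p₁ = 3540, so p₁ = 1180/37.
Back-substitute into (2): p₂ = (400 − 3×1180/37) / 12 = 2815/111.

p₁ = 1180/37, p₂ = 2815/111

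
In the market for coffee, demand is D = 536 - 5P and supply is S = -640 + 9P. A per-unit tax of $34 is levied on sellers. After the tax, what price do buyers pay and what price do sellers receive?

Pre-tax equilibrium: P* = 84, Q* = 116.
Tax on sellers shifts supply to S = -640 + 9(P − 34) = -946 + 9P.
536 - 5P = -946 + 9P gives buyer price Pb = 741/7; sellers receive Ps = 741/7 − 34 = 503/7.
New quantity: Q = 536 − 5(741/7) = 47/7.

Buyers pay 741/7, sellers receive 503/7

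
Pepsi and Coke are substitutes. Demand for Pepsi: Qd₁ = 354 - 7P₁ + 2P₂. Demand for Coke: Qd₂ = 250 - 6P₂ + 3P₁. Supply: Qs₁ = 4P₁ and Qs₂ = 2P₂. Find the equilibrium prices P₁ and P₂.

Market 1: 354 - 7P₁ + 2P₂ = 4P₁ → 11P₁ - 2P₂ = 354.
Market 2: 8P₂ - 3P₁ = 250.
Eliminating P₂: 8×(1) + 2×(2) gives 82P₁ = 3332, so P₁ = 1666/41.
Back-substitute into (2): P₂ = (250 + 3×1666/41) / 8 = 1906/41.

P₁ = 1666/41, P₂ = 1906/41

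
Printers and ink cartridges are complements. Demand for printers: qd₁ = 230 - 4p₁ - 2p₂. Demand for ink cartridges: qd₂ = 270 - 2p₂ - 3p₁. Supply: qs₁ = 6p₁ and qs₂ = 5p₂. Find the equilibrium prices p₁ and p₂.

Market 1: 230 - 4p₁ - 2p₂ = 6p₁ → 10p₁ + 2p₂ = 230.
Market 2: 7p₂ + 3p₁ = 270.
Eliminating p₂: 7×(1) − 2×(2) gives 64p₁ = 1070, so p₁ = 16.71875.
Back-substitute into (2): p₂ = (270 − 3×16.71875) / 7 = 31.40625.

p₁ = 16.71875, p₂ = 31.40625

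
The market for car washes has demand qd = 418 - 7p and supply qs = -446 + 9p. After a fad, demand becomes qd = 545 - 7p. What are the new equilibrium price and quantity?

p' = 61.9375, q' = 111.4375

Original equilibrium: p* = 54, q* = 40.
New equilibrium: 545 - 7p = -446 + 9p, so 991 = 16p and p' = 61.9375; q' = 545 − 7(61.9375) = 111.4375.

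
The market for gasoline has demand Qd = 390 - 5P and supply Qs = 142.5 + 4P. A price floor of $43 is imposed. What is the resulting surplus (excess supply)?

Equilibrium price would be P* = 27.5, so the floor at 43 binds.
At P = 43: Qd = 175, Qs = 314.5.
Surplus = 314.5 − 175 = 139.5.

Surplus = 139.5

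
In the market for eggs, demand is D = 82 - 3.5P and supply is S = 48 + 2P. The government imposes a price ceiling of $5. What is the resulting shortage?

Shortage = 6.5

Equilibrium price would be P* = 68/11, so the ceiling at 5 binds.
At P = 5: D = 82 − 3.5(5) = 64.5, S = 48 + 2(5) = 58.
Shortage = 64.5 − 58 = 6.5.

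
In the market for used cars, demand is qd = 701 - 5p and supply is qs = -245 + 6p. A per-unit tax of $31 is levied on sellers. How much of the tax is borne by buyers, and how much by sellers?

Pre-tax equilibrium: p* = 86, q* = 271.
Tax on sellers shifts supply to qs = -245 + 6(p − 31) = -431 + 6p.
701 - 5p = -431 + 6p gives buyer price pb = 1132/11; sellers receive ps = 1132/11 − 31 = 791/11.
New quantity: q = 701 − 5(1132/11) = 2051/11.
Buyer burden = 1132/11 − 86 = 186/11; seller burden = 86 − 791/11 = 155/11.

Buyers bear 186/11, sellers bear 155/11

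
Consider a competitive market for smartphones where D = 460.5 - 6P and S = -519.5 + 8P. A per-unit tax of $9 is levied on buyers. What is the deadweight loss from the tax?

Deadweight loss = 972/7

Pre-tax equilibrium: P* = 70, Q* = 40.5.
Tax on buyers shifts demand to D = 460.5 − 6(P + 9) = 406.5 - 6P.
406.5 - 6P = -519.5 + 8P gives seller price Ps = 463/7; buyers pay Pb = 463/7 + 9 = 526/7.
New quantity: Q = 460.5 − 6(526/7) = 135/14.
DWL = ½ × 9 × (40.5 − 135/14) = 972/7.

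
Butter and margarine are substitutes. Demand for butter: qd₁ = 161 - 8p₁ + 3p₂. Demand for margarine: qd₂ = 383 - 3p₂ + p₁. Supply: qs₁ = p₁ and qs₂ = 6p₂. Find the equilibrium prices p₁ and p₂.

p₁ = 433/13, p₂ = 1804/39

Market 1: 161 - 8p₁ + 3p₂ = p₁ → 9p₁ - 3p₂ = 161.
Market 2: 9p₂ - p₁ = 383.
Eliminating p₂: 9×(1) + 3×(2) gives 78p₁ = 2598, so p₁ = 433/13.
Back-substitute into (2): p₂ = (383 + 1×433/13) / 9 = 1804/39.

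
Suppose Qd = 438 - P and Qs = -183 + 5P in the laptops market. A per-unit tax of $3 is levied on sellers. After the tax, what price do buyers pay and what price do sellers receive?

Pre-tax equilibrium: P* = 103.5, Q* = 334.5.
Tax on sellers shifts supply to Qs = -183 + 5(P − 3) = -198 + 5P.
438 - P = -198 + 5P gives buyer price Pb = 106; sellers receive Ps = 106 − 3 = 103.
New quantity: Q = 438 − 1(106) = 332.

Buyers pay $106, sellers receive $103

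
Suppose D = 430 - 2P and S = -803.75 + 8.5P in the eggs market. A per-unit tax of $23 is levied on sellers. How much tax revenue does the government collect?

Pre-tax equilibrium: P* = 117.5, Q* = 195.
Tax on sellers shifts supply to S = -803.75 + 8.5(P − 23) = -999.25 + 8.5P.
430 - 2P = -999.25 + 8.5P gives buyer price Pb = 5717/42; sellers receive Ps = 5717/42 − 23 = 4751/42.
New quantity: Q = 430 − 2(5717/42) = 3313/21.
Revenue = 23 × 3313/21 = 76199/21.

Tax revenue = 76199/21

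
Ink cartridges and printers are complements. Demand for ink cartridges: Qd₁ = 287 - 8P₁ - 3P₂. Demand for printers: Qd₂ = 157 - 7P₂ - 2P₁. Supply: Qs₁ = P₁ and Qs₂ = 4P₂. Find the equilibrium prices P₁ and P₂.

P₁ = 2686/93, P₂ = 839/93

Market 1: 287 - 8P₁ - 3P₂ = P₁ → 9P₁ + 3P₂ = 287.
Market 2: 11P₂ + 2P₁ = 157.
Eliminating P₂: 11×(1) − 3×(2) gives 93P₁ = 2686, so P₁ = 2686/93.
Back-substitute into (2): P₂ = (157 − 2×2686/93) / 11 = 839/93.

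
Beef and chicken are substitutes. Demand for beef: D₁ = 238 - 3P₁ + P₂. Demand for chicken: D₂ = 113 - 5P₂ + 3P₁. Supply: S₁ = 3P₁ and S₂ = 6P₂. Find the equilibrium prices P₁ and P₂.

P₁ = 2731/63, P₂ = 464/21

Market 1: 238 - 3P₁ + P₂ = 3P₁ → 6P₁ - P₂ = 238.
Market 2: 11P₂ - 3P₁ = 113.
Eliminating P₂: 11×(1) + 1×(2) gives 63P₁ = 2731, so P₁ = 2731/63.
Back-substitute into (2): P₂ = (113 + 3×2731/63) / 11 = 464/21.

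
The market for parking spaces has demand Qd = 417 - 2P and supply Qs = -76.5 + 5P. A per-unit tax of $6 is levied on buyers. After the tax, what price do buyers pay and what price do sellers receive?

Pre-tax equilibrium: P* = 70.5, Q* = 276.
Tax on buyers shifts demand to Qd = 417 − 2(P + 6) = 405 - 2P.
405 - 2P = -76.5 + 5P gives seller price Ps = 963/14; buyers pay Pb = 963/14 + 6 = 1047/14.
New quantity: Q = 417 − 2(1047/14) = 1872/7.

Buyers pay 1047/14, sellers receive 963/14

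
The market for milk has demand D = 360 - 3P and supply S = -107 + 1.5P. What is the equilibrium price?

P* = 934/9

Set D = S: 360 - 3P = -107 + 1.5P.
467 = 4.5P, so P* = 934/9.
Q* = 360 − 3(934/9) = 146/3.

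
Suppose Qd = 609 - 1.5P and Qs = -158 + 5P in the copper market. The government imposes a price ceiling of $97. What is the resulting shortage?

Equilibrium price would be P* = 118, so the ceiling at 97 binds.
At P = 97: Qd = 609 − 1.5(97) = 463.5, Qs = -158 + 5(97) = 327.
Shortage = 463.5 − 327 = 136.5.

Shortage = 136.5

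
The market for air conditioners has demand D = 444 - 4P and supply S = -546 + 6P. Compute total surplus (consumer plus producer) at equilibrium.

Equilibrium: 444 - 4P = -546 + 6P gives P* = 99, Q* = 48.
Demand choke price: P = 111; supply starts at P = 91.
CS = ½(111 − 99)(48) = 288; PS = ½(99 − 91)(48) = 192.

Total surplus = 480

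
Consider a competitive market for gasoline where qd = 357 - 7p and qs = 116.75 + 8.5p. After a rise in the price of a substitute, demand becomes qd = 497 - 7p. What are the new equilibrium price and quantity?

Original equilibrium: p* = 15.5, q* = 248.5.
New equilibrium: 497 - 7p = 116.75 + 8.5p, so 380.25 = 15.5p and p' = 1521/62; q' = 497 − 7(1521/62) = 20167/62.

p' = 1521/62, q' = 20167/62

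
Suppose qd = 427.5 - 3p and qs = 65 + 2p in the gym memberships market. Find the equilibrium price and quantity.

Set qd = qs: 427.5 - 3p = 65 + 2p.
362.5 = 5p, so p* = 72.5.
q* = 427.5 − 3(72.5) = 210.

p* = 72.5, q* = 210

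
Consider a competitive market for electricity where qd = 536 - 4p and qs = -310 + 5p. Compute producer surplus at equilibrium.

Equilibrium: 536 - 4p = -310 + 5p gives p* = 94, q* = 160.
Supply starts at p = 62 (where qs = 0).
PS = ½(94 − 62)(160) = 2560.

Producer surplus = 2560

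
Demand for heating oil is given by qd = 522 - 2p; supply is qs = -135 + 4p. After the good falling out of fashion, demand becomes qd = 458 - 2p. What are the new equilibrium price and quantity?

Original equilibrium: p* = 109.5, q* = 303.
New equilibrium: 458 - 2p = -135 + 4p, so 593 = 6p and p' = 593/6; q' = 458 − 2(593/6) = 781/3.

p' = 593/6, q' = 781/3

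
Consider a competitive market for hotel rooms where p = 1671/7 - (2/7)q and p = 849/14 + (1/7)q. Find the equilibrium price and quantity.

p* = 120, q* = 415.5

Set the two price expressions equal: 1671/7 - (2/7)q = 849/14 + (1/7)q.
2493/14 = (3/7)q, so q* = 415.5.
p* = 1671/7 − (2/7)(415.5) = 120.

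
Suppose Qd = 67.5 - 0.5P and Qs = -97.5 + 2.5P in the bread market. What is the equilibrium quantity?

Set Qd = Qs: 67.5 - 0.5P = -97.5 + 2.5P.
165 = 3P, so P* = 55.
Q* = 67.5 − 0.5(55) = 40.

Q* = 40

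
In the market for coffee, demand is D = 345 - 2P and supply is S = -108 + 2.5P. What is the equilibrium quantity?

Q* = 431/3

Set D = S: 345 - 2P = -108 + 2.5P.
453 = 4.5P, so P* = 302/3.
Q* = 345 − 2(302/3) = 431/3.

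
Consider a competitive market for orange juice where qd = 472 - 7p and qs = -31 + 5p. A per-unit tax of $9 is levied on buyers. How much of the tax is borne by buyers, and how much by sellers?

Pre-tax equilibrium: p* = 503/12, q* = 2143/12.
Tax on buyers shifts demand to qd = 472 − 7(p + 9) = 409 - 7p.
409 - 7p = -31 + 5p gives seller price ps = 110/3; buyers pay pb = 110/3 + 9 = 137/3.
New quantity: q = 472 − 7(137/3) = 457/3.
Buyer burden = 137/3 − 503/12 = 3.75; seller burden = 503/12 − 110/3 = 5.25.

Buyers bear $3.75, sellers bear $5.25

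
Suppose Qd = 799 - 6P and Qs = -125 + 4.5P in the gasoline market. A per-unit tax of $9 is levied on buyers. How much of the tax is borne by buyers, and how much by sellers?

Pre-tax equilibrium: P* = 88, Q* = 271.
Tax on buyers shifts demand to Qd = 799 − 6(P + 9) = 745 - 6P.
745 - 6P = -125 + 4.5P gives seller price Ps = 580/7; buyers pay Pb = 580/7 + 9 = 643/7.
New quantity: Q = 799 − 6(643/7) = 1735/7.
Buyer burden = 643/7 − 88 = 27/7; seller burden = 88 − 580/7 = 36/7.

Buyers bear 27/7, sellers bear 36/7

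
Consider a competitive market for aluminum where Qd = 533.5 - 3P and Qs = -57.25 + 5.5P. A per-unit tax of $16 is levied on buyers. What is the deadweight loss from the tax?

Deadweight loss = 4224/17

Pre-tax equilibrium: P* = 69.5, Q* = 325.
Tax on buyers shifts demand to Qd = 533.5 − 3(P + 16) = 485.5 - 3P.
485.5 - 3P = -57.25 + 5.5P gives seller price Ps = 2171/34; buyers pay Pb = 2171/34 + 16 = 2715/34.
New quantity: Q = 533.5 − 3(2715/34) = 4997/17.
DWL = ½ × 16 × (325 − 4997/17) = 4224/17.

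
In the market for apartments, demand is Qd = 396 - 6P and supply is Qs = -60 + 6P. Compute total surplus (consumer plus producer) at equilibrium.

Total surplus = 4704

Equilibrium: 396 - 6P = -60 + 6P gives P* = 38, Q* = 168.
Demand choke price: P = 66; supply starts at P = 10.
CS = ½(66 − 38)(168) = 2352; PS = ½(38 − 10)(168) = 2352.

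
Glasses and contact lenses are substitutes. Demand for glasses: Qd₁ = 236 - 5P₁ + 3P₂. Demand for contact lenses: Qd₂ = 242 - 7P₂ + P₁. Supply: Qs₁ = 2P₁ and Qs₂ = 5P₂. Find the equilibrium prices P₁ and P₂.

Market 1: 236 - 5P₁ + 3P₂ = 2P₁ → 7P₁ - 3P₂ = 236.
Market 2: 12P₂ - P₁ = 242.
Eliminating P₂: 12×(1) + 3×(2) gives 81P₁ = 3558, so P₁ = 1186/27.
Back-substitute into (2): P₂ = (242 + 1×1186/27) / 12 = 1930/81.

P₁ = 1186/27, P₂ = 1930/81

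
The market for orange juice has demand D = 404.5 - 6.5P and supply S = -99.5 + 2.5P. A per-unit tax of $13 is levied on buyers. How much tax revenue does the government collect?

Tax revenue = 7969/36

Pre-tax equilibrium: P* = 56, Q* = 40.5.
Tax on buyers shifts demand to D = 404.5 − 6.5(P + 13) = 320 - 6.5P.
320 - 6.5P = -99.5 + 2.5P gives seller price Ps = 839/18; buyers pay Pb = 839/18 + 13 = 1073/18.
New quantity: Q = 404.5 − 6.5(1073/18) = 613/36.
Revenue = 13 × 613/36 = 7969/36.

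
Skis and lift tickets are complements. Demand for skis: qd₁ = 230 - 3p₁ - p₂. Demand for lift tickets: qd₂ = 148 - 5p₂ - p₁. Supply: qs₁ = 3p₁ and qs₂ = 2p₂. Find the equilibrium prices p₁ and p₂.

p₁ = 1462/41, p₂ = 658/41

Market 1: 230 - 3p₁ - p₂ = 3p₁ → 6p₁ + p₂ = 230.
Market 2: 7p₂ + p₁ = 148.
Eliminating p₂: 7×(1) − 1×(2) gives 41p₁ = 1462, so p₁ = 1462/41.
Back-substitute into (2): p₂ = (148 − 1×1462/41) / 7 = 658/41.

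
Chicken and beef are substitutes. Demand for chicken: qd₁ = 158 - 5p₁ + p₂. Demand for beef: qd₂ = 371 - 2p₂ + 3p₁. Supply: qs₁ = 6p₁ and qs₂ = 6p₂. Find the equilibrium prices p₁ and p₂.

p₁ = 327/17, p₂ = 911/17

Market 1: 158 - 5p₁ + p₂ = 6p₁ → 11p₁ - p₂ = 158.
Market 2: 8p₂ - 3p₁ = 371.
Eliminating p₂: 8×(1) + 1×(2) gives 85p₁ = 1635, so p₁ = 327/17.
Back-substitute into (2): p₂ = (371 + 3×327/17) / 8 = 911/17.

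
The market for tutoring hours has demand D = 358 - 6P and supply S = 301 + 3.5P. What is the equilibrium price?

Set D = S: 358 - 6P = 301 + 3.5P.
57 = 9.5P, so P* = 6.
Q* = 358 − 6(6) = 322.

P* = 6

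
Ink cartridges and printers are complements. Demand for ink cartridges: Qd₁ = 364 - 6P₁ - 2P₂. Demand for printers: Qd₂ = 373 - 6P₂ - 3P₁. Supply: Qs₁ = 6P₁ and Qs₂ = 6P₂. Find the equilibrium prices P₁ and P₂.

Market 1: 364 - 6P₁ - 2P₂ = 6P₁ → 12P₁ + 2P₂ = 364.
Market 2: 12P₂ + 3P₁ = 373.
Eliminating P₂: 12×(1) − 2×(2) gives 138P₁ = 3622, so P₁ = 1811/69.
Back-substitute into (2): P₂ = (373 − 3×1811/69) / 12 = 564/23.

P₁ = 1811/69, P₂ = 564/23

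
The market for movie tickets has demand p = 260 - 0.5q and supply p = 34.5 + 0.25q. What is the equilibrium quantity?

q* = 902/3

Set the two price expressions equal: 260 - 0.5q = 34.5 + 0.25q.
225.5 = 0.75q, so q* = 902/3.
p* = 260 − (0.5)(902/3) = 329/3.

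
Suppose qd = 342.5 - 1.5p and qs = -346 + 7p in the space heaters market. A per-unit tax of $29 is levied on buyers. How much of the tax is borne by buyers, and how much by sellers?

Buyers bear 406/17, sellers bear 87/17

Pre-tax equilibrium: p* = 81, q* = 221.
Tax on buyers shifts demand to qd = 342.5 − 1.5(p + 29) = 299 - 1.5p.
299 - 1.5p = -346 + 7p gives seller price ps = 1290/17; buyers pay pb = 1290/17 + 29 = 1783/17.
New quantity: q = 342.5 − 1.5(1783/17) = 3148/17.
Buyer burden = 1783/17 − 81 = 406/17; seller burden = 81 − 1290/17 = 87/17.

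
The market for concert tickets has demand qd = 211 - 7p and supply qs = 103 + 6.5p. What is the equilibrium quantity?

Set qd = qs: 211 - 7p = 103 + 6.5p.
108 = 13.5p, so p* = 8.
q* = 211 − 7(8) = 155.

q* = 155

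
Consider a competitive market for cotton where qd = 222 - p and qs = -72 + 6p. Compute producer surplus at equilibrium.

Producer surplus = 2700

Equilibrium: 222 - p = -72 + 6p gives p* = 42, q* = 180.
Supply starts at p = 12 (where qs = 0).
PS = ½(42 − 12)(180) = 2700.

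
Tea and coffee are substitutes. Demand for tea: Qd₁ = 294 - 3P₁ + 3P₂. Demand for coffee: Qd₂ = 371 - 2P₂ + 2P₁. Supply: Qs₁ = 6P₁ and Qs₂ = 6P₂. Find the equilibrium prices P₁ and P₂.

Market 1: 294 - 3P₁ + 3P₂ = 6P₁ → 9P₁ - 3P₂ = 294.
Market 2: 8P₂ - 2P₁ = 371.
Eliminating P₂: 8×(1) + 3×(2) gives 66P₁ = 3465, so P₁ = 52.5.
Back-substitute into (2): P₂ = (371 + 2×52.5) / 8 = 59.5.

P₁ = 52.5, P₂ = 59.5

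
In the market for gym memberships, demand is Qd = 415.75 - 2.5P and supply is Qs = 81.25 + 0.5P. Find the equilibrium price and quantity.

P* = 111.5, Q* = 137

Set Qd = Qs: 415.75 - 2.5P = 81.25 + 0.5P.
334.5 = 3P, so P* = 111.5.
Q* = 415.75 − 2.5(111.5) = 137.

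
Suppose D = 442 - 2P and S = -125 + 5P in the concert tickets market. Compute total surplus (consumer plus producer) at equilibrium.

Equilibrium: 442 - 2P = -125 + 5P gives P* = 81, Q* = 280.
Demand choke price: P = 221; supply starts at P = 25.
CS = ½(221 − 81)(280) = 19600; PS = ½(81 − 25)(280) = 7840.

Total surplus = 27440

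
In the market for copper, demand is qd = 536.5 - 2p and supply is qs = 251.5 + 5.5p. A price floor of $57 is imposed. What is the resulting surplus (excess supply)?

Surplus = 142.5

Equilibrium price would be p* = 38, so the floor at 57 binds.
At p = 57: qd = 422.5, qs = 565.
Surplus = 565 − 422.5 = 142.5.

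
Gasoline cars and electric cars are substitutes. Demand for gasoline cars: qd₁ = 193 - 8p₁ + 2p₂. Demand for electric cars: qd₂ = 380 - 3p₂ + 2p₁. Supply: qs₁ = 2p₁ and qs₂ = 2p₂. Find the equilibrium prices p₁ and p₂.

Market 1: 193 - 8p₁ + 2p₂ = 2p₁ → 10p₁ - 2p₂ = 193.
Market 2: 5p₂ - 2p₁ = 380.
Eliminating p₂: 5×(1) + 2×(2) gives 46p₁ = 1725, so p₁ = 37.5.
Back-substitute into (2): p₂ = (380 + 2×37.5) / 5 = 91.

p₁ = 37.5, p₂ = 91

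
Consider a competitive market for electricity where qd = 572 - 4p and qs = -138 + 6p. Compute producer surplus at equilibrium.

Producer surplus = 6912

Equilibrium: 572 - 4p = -138 + 6p gives p* = 71, q* = 288.
Supply starts at p = 23 (where qs = 0).
PS = ½(71 − 23)(288) = 6912.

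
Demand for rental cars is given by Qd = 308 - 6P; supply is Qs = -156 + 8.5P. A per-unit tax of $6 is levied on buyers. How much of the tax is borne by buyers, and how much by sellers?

Buyers bear 102/29, sellers bear 72/29

Pre-tax equilibrium: P* = 32, Q* = 116.
Tax on buyers shifts demand to Qd = 308 − 6(P + 6) = 272 - 6P.
272 - 6P = -156 + 8.5P gives seller price Ps = 856/29; buyers pay Pb = 856/29 + 6 = 1030/29.
New quantity: Q = 308 − 6(1030/29) = 2752/29.
Buyer burden = 1030/29 − 32 = 102/29; seller burden = 32 − 856/29 = 72/29.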